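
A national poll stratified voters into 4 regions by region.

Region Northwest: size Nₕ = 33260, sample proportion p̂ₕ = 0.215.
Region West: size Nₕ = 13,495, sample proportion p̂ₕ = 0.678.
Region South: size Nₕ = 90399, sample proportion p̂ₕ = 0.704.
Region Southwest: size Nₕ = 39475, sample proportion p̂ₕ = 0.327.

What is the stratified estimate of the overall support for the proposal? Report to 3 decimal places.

Wₕ = Nₕ/N with N = 176629: 0.1883, 0.0764, 0.5118, 0.2235.
p̂_st = 0.1883·0.215 + 0.0764·0.678 + 0.5118·0.704 + 0.2235·0.327 ≈ 0.52568... → 0.526.

0.526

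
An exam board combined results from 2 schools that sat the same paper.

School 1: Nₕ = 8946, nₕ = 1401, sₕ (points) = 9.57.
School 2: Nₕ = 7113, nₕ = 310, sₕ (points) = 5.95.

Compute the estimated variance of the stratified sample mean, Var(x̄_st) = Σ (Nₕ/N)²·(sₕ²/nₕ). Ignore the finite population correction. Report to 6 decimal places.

N = 16059. Term for each stratum: Wₕ²sₕ²/nₕ.
Var(x̄_st) = 0.020286472 + 0.022404789 = 0.042691261 → 0.042691.

0.042691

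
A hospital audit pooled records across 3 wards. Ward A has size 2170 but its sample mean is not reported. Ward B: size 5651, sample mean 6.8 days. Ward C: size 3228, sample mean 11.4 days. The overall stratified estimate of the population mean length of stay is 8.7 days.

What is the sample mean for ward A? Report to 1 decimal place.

N = 2170 + 5651 + 3228 = 11049.
Overall total = μ·N = 8.7·11049 = 96126.3.
Subtract the known strata: 5651·6.8 + 3228·11.4 = 75226.
Remaining total for ward A: 96126.3 − 75226 = 20900.3.
Divide by its size: 20900.3 / 2170 = 9.631... → 9.6.

9.6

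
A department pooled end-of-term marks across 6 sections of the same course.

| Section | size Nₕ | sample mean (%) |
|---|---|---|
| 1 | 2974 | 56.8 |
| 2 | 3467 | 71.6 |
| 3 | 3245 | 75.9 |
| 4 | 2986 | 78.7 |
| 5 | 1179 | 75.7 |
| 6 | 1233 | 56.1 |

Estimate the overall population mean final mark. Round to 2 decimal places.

N = 15084; weights Wₕ = Nₕ/N = (0.1972, 0.2298, 0.2151, 0.1980, 0.0782, 0.0817).
x̄_st = Σ Wₕ·x̄ₕ = 0.1972·56.8 + 0.2298·71.6 + 0.2151·75.9 + 0.1980·78.7 + 0.0782·75.7 + 0.0817·56.1 ≈ 70.0660...
→ 70.07.

70.07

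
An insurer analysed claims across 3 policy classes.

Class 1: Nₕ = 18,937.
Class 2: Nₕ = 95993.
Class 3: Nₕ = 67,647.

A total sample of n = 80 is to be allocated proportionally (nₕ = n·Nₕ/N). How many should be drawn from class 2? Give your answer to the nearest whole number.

42

N = 18937 + 95993 + 67647 = 182577.
n_2 = 80·95993/182577 = 42.061... → 42.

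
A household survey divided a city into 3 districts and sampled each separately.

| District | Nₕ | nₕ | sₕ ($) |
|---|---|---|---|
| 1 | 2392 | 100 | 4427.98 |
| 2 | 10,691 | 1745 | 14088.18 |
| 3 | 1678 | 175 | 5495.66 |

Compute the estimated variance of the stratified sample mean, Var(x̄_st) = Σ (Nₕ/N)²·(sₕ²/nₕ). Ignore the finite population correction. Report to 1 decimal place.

67044.0

N = 14761. Term for each stratum: Wₕ²sₕ²/nₕ.
Var(x̄_st) = 5148.7534 + 59664.9734 + 2230.2524 = 67043.9792 → 67044.0.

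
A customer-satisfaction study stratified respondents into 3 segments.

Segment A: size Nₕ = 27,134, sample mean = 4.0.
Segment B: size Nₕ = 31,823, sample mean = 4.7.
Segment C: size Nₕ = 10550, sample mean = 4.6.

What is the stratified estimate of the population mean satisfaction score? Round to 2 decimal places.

N = 69507; weights Wₕ = Nₕ/N = (0.3904, 0.4578, 0.1518).
x̄_st = Σ Wₕ·x̄ₕ = 0.3904·4.0 + 0.4578·4.7 + 0.1518·4.6 ≈ 4.4116...
→ 4.41.

4.41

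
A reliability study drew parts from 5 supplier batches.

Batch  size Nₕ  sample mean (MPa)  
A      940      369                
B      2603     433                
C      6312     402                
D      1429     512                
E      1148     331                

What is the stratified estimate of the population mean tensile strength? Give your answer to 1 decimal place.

x̄_st = (Σ Nₕx̄ₕ) / (Σ Nₕ) = (940·369 + 2603·433 + 6312·402 + 1429·512 + 1148·331) / 12432
= 5123019 / 12432 = 412.083... → 412.1.

412.1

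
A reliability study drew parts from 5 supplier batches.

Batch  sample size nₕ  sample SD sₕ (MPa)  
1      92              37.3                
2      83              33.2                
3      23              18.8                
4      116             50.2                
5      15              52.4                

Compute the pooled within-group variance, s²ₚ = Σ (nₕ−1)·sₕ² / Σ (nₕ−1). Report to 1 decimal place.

Degrees of freedom: 91 + 82 + 22 + 115 + 14 = 324.
Σ(nₕ−1)sₕ² = 91·1391.29 + 82·1102.24 + 22·353.44 + 115·2520.04 + 14·2745.76 = 553011.99.
s²ₚ = 553011.99 / 324 = 1706.827... → 1706.8.

1706.8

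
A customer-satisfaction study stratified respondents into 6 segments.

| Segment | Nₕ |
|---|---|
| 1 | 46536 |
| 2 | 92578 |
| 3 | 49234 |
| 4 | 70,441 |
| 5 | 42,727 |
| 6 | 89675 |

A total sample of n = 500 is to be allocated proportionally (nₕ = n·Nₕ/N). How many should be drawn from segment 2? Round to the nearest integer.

Share of segment 2 = 92578/391191 = 0.23666.
Allocate 500 × 0.23666 = 118.328... → 118.

118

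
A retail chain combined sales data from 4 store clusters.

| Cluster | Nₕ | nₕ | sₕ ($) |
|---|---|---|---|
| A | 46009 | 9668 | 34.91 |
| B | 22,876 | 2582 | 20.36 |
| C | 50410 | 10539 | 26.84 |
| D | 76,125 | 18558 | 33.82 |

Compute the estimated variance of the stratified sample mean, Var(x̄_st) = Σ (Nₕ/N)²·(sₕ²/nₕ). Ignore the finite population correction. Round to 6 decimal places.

N = 195420. Term for each stratum: Wₕ²sₕ²/nₕ.
Var(x̄_st) = 0.006987320 + 0.002199994 + 0.004548425 + 0.009352606 = 0.023088344 → 0.023088.

0.023088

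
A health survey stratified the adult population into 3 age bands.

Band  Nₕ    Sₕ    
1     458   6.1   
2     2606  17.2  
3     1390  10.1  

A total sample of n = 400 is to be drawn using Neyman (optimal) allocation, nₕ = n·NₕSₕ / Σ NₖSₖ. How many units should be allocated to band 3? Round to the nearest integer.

1: NₕSₕ = 458·6.1 = 2793.8
2: NₕSₕ = 2606·17.2 = 44823.2
3: NₕSₕ = 1390·10.1 = 14039
Σ NₕSₕ = 61656.
n_3 = 400·14039/61656 = 91.080... → 91.

91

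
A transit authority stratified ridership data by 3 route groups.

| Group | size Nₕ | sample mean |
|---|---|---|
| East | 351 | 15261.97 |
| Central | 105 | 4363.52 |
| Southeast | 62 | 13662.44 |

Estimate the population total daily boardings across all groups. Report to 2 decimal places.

Population total = Σ Nₕ·x̄ₕ (each stratum's size times its mean).
351·15261.97 + 105·4363.52 + 62·13662.44 = 5356951.47 + 458169.6 + 847071.28 = 6662192.35.

6662192.35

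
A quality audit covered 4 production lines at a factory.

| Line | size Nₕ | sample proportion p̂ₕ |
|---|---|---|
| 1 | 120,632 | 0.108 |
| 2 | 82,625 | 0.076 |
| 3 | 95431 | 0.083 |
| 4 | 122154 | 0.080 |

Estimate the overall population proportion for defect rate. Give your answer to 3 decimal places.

0.088

N = 120632 + 82625 + 95431 + 122154 = 420842.
Overall proportion = Σ (Nₕ/N)·p̂ₕ.
Σ Nₕp̂ₕ = 13028.256 + 6279.5 + 7920.773 + 9772.32 = 37000.849.
37000.849 / 420842 = 0.08792... → 0.088.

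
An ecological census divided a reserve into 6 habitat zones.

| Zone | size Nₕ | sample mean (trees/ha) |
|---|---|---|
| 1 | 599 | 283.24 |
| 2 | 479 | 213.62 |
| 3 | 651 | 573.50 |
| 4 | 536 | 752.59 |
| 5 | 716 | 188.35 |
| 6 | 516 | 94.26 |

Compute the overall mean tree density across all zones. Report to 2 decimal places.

N = 599 + 479 + 651 + 536 + 716 + 516 = 3497.
The stratified mean weights each stratum mean by its population share Nₕ/N.
Σ Nₕx̄ₕ = 599·283.24 + 479·213.62 + 651·573.50 + 536·752.59 + 716·188.35 + 516·94.26 = 169660.76 + 102323.98 + 373348.5 + 403388.24 + 134858.6 + 48638.16 = 1232218.24.
Divide by N: 1232218.24 / 3497 = 352.3644... → 352.36.

352.36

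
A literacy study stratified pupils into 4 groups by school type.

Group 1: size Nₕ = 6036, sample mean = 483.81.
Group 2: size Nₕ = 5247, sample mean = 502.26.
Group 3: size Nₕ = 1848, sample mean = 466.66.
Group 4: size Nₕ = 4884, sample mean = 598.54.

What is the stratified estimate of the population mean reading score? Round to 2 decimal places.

x̄_st = (Σ Nₕx̄ₕ) / (Σ Nₕ) = (6036·483.81 + 5247·502.26 + 1848·466.66 + 4884·598.54) / 18015
= 9341292.42 / 18015 = 518.5286... → 518.53.

518.53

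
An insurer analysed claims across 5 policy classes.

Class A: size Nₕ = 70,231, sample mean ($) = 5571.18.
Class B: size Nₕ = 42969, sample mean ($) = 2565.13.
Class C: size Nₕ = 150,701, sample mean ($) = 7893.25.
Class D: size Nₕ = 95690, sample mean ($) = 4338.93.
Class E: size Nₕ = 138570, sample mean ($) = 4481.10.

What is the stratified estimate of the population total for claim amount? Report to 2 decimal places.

A: 70231·5571.18 = 391269542.58
B: 42969·2565.13 = 110221070.97
C: 150701·7893.25 = 1189520668.25
D: 95690·4338.93 = 415192211.7
E: 138570·4481.10 = 620946027
τ̂ = Σ Nₕx̄ₕ = 2727149520.50.

2727149520.50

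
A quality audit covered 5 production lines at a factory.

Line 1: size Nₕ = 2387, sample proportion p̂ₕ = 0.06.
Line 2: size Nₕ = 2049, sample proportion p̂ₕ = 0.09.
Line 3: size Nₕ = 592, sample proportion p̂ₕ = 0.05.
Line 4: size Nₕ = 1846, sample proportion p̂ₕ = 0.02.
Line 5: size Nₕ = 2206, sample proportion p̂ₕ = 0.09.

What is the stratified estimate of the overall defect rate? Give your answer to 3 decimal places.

Wₕ = Nₕ/N with N = 9080: 0.2629, 0.2257, 0.0652, 0.2033, 0.2430.
p̂_st = 0.2629·0.06 + 0.2257·0.09 + 0.0652·0.05 + 0.2033·0.02 + 0.2430·0.09 ≈ 0.06527... → 0.065.

0.065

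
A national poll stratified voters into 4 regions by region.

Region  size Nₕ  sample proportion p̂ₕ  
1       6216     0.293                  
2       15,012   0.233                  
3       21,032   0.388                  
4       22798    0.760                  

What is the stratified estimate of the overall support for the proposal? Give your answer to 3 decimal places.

0.474

Wₕ = Nₕ/N with N = 65058: 0.0955, 0.2307, 0.3233, 0.3504.
p̂_st = 0.0955·0.293 + 0.2307·0.233 + 0.3233·0.388 + 0.3504·0.760 ≈ 0.47352... → 0.474.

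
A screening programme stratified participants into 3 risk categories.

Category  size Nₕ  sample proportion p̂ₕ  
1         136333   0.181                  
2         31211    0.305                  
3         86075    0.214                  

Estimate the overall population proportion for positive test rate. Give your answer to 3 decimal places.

0.207

Wₕ = Nₕ/N with N = 253619: 0.5376, 0.1231, 0.3394.
p̂_st = 0.5376·0.181 + 0.1231·0.305 + 0.3394·0.214 ≈ 0.20746... → 0.207.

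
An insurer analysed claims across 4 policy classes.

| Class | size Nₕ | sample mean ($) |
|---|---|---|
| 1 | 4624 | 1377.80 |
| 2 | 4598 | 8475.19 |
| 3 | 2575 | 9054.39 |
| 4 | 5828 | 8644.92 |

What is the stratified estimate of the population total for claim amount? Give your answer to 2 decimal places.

119037518.83

1: 4624·1377.80 = 6370947.2
2: 4598·8475.19 = 38968923.62
3: 2575·9054.39 = 23315054.25
4: 5828·8644.92 = 50382593.76
τ̂ = Σ Nₕx̄ₕ = 119037518.83.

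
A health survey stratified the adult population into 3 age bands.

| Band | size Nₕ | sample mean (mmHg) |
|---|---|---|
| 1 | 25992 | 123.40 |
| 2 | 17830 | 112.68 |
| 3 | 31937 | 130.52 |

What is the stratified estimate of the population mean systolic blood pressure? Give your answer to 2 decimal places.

x̄_st = (Σ Nₕx̄ₕ) / (Σ Nₕ) = (25992·123.40 + 17830·112.68 + 31937·130.52) / 75759
= 9384914.44 / 75759 = 123.8785... → 123.88.

123.88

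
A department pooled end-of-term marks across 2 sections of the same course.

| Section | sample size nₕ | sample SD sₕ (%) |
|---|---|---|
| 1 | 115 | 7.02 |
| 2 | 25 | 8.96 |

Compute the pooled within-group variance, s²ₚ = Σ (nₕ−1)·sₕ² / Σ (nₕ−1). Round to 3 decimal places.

1: (115−1)·7.02² = 114·49.2804 = 5617.9656
2: (25−1)·8.96² = 24·80.2816 = 1926.7584
Numerator = 7544.724; denominator = Σ(nₕ−1) = 138.
s²ₚ = 7544.724/138 = 54.67191... → 54.672.

54.672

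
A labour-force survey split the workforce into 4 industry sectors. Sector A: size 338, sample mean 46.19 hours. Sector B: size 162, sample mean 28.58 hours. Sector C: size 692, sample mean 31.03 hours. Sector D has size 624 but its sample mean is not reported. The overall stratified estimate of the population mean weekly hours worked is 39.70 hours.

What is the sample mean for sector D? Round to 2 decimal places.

48.69

Σ Nₕx̄ₕ = N·μ, so 624·x̄_D = 1816·39.70 − (338·46.19 + 162·28.58 + 692·31.03).
= 72095.2 − 41714.94 = 30380.26.
x̄_D = 30380.26 / 624 = 48.6863... → 48.69.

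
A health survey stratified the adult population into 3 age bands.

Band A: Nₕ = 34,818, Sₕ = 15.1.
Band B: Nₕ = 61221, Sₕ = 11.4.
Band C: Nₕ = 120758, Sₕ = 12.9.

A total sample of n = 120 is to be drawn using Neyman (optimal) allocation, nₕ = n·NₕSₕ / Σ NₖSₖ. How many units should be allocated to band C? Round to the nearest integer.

Σ NₕSₕ = 34818·15.1 + 61221·11.4 + 120758·12.9 = 2781449.4.
Share for C: 1557778.2/2781449.4 = 0.56006.
n_C = 120 × 0.56006 = 67.207... → 67.

67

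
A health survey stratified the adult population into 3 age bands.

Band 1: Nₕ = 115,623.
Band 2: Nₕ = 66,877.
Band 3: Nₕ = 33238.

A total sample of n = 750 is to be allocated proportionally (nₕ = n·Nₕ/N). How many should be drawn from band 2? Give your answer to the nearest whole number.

232

N = 115623 + 66877 + 33238 = 215738.
n_2 = 750·66877/215738 = 232.494... → 232.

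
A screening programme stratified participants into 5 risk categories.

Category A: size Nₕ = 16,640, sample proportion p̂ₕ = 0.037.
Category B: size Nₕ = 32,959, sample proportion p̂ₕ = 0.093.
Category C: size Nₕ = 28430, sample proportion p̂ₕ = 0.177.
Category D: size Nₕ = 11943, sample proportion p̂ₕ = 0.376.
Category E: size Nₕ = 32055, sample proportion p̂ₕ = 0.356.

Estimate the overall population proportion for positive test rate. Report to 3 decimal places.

0.202

Wₕ = Nₕ/N with N = 122027: 0.1364, 0.2701, 0.2330, 0.0979, 0.2627.
p̂_st = 0.1364·0.037 + 0.2701·0.093 + 0.2330·0.177 + 0.0979·0.376 + 0.2627·0.356 ≈ 0.20172... → 0.202.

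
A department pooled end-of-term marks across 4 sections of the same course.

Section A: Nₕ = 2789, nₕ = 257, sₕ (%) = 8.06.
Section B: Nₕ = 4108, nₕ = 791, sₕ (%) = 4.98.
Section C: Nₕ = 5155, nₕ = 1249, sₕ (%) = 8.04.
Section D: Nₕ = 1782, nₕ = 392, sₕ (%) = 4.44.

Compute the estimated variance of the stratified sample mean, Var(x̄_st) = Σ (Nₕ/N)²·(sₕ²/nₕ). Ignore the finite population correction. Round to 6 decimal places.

0.021060

N = 13834; Wₕ = Nₕ/N.
section A: (2789/13834)²·8.06²/257 = 0.010273974
section B: (4108/13834)²·4.98²/791 = 0.002764697
section C: (5155/13834)²·8.04²/1249 = 0.007186401
section D: (1782/13834)²·4.44²/392 = 0.000834449
Sum = 0.021059521 → 0.021060.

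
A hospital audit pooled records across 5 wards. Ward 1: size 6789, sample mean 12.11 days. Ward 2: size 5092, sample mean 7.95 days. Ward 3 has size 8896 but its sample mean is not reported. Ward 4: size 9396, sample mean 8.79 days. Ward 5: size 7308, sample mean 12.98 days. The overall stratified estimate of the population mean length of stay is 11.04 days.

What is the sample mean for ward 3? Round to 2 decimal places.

Σ Nₕx̄ₕ = N·μ, so 8896·x̄_3 = 37481·11.04 − (6789·12.11 + 5092·7.95 + 9396·8.79 + 7308·12.98).
= 413790.24 − 300144.87 = 113645.37.
x̄_3 = 113645.37 / 8896 = 12.7749... → 12.77.

12.77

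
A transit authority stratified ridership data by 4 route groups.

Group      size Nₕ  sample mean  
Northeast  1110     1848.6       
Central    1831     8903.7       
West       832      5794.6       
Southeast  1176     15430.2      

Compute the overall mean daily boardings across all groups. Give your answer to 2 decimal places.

N = 1110 + 1831 + 832 + 1176 = 4949.
Overall mean = Σ (Nₕ/N)·x̄ₕ — weight by population share, not a simple average.
Σ Nₕx̄ₕ = 1110·1848.6 + 1831·8903.7 + 832·5794.6 + 1176·15430.2 = 2051946 + 16302674.7 + 4821107.2 + 18145915.2 = 41321643.1.
Divide by N: 41321643.1 / 4949 = 8349.4935... → 8349.49.

8349.49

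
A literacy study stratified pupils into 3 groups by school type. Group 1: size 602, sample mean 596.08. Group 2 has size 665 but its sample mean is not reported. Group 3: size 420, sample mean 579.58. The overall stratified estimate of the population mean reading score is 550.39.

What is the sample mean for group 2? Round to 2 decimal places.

Σ Nₕx̄ₕ = N·μ, so 665·x̄_2 = 1687·550.39 − (602·596.08 + 420·579.58).
= 928507.93 − 602263.76 = 326244.17.
x̄_2 = 326244.17 / 665 = 490.5927... → 490.59.

490.59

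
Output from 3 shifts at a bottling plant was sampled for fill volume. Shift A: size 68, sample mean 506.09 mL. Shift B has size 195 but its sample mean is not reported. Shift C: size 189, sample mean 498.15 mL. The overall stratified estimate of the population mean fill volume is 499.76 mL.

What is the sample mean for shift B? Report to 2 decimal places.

N = 68 + 195 + 189 = 452.
Overall total = μ·N = 499.76·452 = 225891.52.
Subtract the known strata: 68·506.09 + 189·498.15 = 128564.47.
Remaining total for shift B: 225891.52 − 128564.47 = 97327.05.
Divide by its size: 97327.05 / 195 = 499.1131... → 499.11.

499.11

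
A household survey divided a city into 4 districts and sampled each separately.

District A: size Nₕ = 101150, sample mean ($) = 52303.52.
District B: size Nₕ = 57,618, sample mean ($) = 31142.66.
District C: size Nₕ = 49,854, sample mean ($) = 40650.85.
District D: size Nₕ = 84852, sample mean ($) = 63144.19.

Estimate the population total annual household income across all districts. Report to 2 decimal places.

Estimate total by summing Nₕ·x̄ₕ over strata.
101150·52303.52 + 57618·31142.66 + 49854·40650.85 + 84852·63144.19 = 5290501048 + 1794377783.88 + 2026607475.9 + 5357910809.88 = 14469397117.66.

14469397117.66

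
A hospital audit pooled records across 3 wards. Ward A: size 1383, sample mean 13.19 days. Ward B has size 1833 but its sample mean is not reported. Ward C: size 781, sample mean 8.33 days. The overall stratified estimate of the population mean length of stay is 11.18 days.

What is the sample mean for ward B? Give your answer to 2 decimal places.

Σ Nₕx̄ₕ = N·μ, so 1833·x̄_B = 3997·11.18 − (1383·13.19 + 781·8.33).
= 44686.46 − 24747.5 = 19938.96.
x̄_B = 19938.96 / 1833 = 10.8778... → 10.88.

10.88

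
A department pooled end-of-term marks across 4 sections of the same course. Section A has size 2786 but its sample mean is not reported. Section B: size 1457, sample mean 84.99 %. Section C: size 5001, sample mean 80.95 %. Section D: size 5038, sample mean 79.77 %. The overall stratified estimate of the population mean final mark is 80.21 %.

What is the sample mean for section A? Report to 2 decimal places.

77.18

N = 2786 + 1457 + 5001 + 5038 = 14282.
Overall total = μ·N = 80.21·14282 = 1145559.22.
Subtract the known strata: 1457·84.99 + 5001·80.95 + 5038·79.77 = 930542.64.
Remaining total for section A: 1145559.22 − 930542.64 = 215016.58.
Divide by its size: 215016.58 / 2786 = 77.1775... → 77.18.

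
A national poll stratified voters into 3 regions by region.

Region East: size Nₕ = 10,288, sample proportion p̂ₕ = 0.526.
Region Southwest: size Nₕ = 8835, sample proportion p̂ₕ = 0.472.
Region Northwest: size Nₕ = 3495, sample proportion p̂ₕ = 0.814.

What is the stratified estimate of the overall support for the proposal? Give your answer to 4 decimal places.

N = 10288 + 8835 + 3495 = 22618.
Overall proportion = Σ (Nₕ/N)·p̂ₕ.
Σ Nₕp̂ₕ = 5411.488 + 4170.12 + 2844.93 = 12426.538.
12426.538 / 22618 = 0.549409... → 0.5494.

0.5494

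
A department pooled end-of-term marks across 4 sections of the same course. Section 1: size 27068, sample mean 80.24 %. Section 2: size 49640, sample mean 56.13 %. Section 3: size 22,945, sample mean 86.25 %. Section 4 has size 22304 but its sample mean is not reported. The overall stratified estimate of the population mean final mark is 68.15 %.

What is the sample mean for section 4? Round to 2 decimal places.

61.61

Σ Nₕx̄ₕ = N·μ, so 22304·x̄_4 = 121957·68.15 − (27068·80.24 + 49640·56.13 + 22945·86.25).
= 8311369.55 − 6937235.77 = 1374133.78.
x̄_4 = 1374133.78 / 22304 = 61.6093... → 61.61.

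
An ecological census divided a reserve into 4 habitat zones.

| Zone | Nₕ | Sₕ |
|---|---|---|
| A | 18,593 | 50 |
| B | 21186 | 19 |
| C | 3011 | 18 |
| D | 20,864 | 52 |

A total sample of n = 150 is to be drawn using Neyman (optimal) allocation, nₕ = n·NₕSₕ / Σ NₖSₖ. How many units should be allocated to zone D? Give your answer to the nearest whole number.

A: NₕSₕ = 18593·50 = 929650
B: NₕSₕ = 21186·19 = 402534
C: NₕSₕ = 3011·18 = 54198
D: NₕSₕ = 20864·52 = 1084928
Σ NₕSₕ = 2471310.
n_D = 150·1084928/2471310 = 65.851... → 66.

66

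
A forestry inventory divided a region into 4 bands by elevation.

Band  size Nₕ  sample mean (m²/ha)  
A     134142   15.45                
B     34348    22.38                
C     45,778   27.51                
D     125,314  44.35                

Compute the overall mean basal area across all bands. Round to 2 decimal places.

28.44

x̄_st = (Σ Nₕx̄ₕ) / (Σ Nₕ) = (134142·15.45 + 34348·22.38 + 45778·27.51 + 125314·44.35) / 339582
= 9658230.82 / 339582 = 28.4415... → 28.44.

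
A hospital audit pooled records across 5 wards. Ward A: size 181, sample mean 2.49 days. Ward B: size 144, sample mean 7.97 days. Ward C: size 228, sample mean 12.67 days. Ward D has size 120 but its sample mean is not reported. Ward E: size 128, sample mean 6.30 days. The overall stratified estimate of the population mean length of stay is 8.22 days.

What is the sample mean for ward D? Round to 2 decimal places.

N = 181 + 144 + 228 + 120 + 128 = 801.
Overall total = μ·N = 8.22·801 = 6584.22.
Subtract the known strata: 181·2.49 + 144·7.97 + 228·12.67 + 128·6.30 = 5293.53.
Remaining total for ward D: 6584.22 − 5293.53 = 1290.69.
Divide by its size: 1290.69 / 120 = 10.7558... → 10.76.

10.76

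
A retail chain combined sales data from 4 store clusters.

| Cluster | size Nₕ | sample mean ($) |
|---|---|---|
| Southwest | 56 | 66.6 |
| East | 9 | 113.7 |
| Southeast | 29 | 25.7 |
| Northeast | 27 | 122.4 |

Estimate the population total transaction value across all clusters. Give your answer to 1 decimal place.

8803.0

Estimate total by summing Nₕ·x̄ₕ over strata.
56·66.6 + 9·113.7 + 29·25.7 + 27·122.4 = 3729.6 + 1023.3 + 745.3 + 3304.8 = 8803.0.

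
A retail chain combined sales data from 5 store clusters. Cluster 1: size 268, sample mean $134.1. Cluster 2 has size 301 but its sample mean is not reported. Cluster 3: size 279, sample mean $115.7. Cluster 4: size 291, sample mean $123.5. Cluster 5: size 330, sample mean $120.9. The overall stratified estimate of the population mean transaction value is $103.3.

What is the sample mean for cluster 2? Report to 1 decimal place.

N = 268 + 301 + 279 + 291 + 330 = 1469.
Overall total = μ·N = 103.3·1469 = 151747.7.
Subtract the known strata: 268·134.1 + 279·115.7 + 291·123.5 + 330·120.9 = 144054.6.
Remaining total for cluster 2: 151747.7 − 144054.6 = 7693.1.
Divide by its size: 7693.1 / 301 = 25.558... → 25.6.

25.6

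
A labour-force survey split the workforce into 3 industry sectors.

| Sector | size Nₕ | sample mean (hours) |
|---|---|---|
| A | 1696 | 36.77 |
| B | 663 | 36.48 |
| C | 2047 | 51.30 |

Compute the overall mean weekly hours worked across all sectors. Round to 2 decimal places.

N = 1696 + 663 + 2047 = 4406.
Weight each subgroup mean by Nₕ/N and sum.
Σ Nₕx̄ₕ = 1696·36.77 + 663·36.48 + 2047·51.30 = 62361.92 + 24186.24 + 105011.1 = 191559.26.
Divide by N: 191559.26 / 4406 = 43.4769... → 43.48.

43.48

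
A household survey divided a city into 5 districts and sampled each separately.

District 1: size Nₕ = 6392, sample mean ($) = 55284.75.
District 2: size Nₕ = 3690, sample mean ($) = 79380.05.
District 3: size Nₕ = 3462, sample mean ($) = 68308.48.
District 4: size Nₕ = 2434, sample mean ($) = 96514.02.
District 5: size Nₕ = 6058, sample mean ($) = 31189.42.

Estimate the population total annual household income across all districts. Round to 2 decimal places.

Estimate total by summing Nₕ·x̄ₕ over strata.
6392·55284.75 + 3690·79380.05 + 3462·68308.48 + 2434·96514.02 + 6058·31189.42 = 353380122 + 292912384.5 + 236483957.76 + 234915124.68 + 188945506.36 = 1306637095.30.

1306637095.30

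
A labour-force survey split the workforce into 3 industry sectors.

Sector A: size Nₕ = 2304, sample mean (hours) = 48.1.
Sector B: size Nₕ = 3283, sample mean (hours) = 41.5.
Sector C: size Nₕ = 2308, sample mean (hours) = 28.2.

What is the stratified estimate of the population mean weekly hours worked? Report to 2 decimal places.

39.54

N = 2304 + 3283 + 2308 = 7895.
Overall mean = Σ (Nₕ/N)·x̄ₕ — weight by population share, not a simple average.
Σ Nₕx̄ₕ = 2304·48.1 + 3283·41.5 + 2308·28.2 = 110822.4 + 136244.5 + 65085.6 = 312152.5.
Divide by N: 312152.5 / 7895 = 39.5380... → 39.54.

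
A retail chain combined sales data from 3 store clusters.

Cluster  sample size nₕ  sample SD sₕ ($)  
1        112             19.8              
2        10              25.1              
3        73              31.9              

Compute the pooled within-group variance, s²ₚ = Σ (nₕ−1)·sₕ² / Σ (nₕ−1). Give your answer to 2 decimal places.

1: (112−1)·19.8² = 111·392.04 = 43516.44
2: (10−1)·25.1² = 9·630.01 = 5670.09
3: (73−1)·31.9² = 72·1017.61 = 73267.92
Numerator = 122454.45; denominator = Σ(nₕ−1) = 192.
s²ₚ = 122454.45/192 = 637.7836... → 637.78.

637.78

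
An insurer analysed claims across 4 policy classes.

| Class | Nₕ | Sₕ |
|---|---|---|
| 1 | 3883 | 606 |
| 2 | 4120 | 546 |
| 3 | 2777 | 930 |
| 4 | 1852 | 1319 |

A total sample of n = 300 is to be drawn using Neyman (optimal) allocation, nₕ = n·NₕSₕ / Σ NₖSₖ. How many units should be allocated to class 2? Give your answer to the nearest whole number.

70

Σ NₕSₕ = 3883·606 + 4120·546 + 2777·930 + 1852·1319 = 9628016.
Share for 2: 2249520/9628016 = 0.23364.
n_2 = 300 × 0.23364 = 70.093... → 70.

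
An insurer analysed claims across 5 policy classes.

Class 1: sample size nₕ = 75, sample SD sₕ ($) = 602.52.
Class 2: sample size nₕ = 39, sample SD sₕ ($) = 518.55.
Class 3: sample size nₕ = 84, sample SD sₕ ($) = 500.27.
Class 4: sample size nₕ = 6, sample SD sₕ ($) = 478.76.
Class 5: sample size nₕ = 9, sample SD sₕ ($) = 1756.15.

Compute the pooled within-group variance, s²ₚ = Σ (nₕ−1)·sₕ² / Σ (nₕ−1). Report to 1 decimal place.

Degrees of freedom: 74 + 38 + 83 + 5 + 8 = 208.
Σ(nₕ−1)sₕ² = 74·363030.3504 + 38·268894.1025 + 83·250270.0729 + 5·229211.1376 + 8·3084062.8225 = 83673196.1433.
s²ₚ = 83673196.1433 / 208 = 402274.981... → 402275.0.

402275.0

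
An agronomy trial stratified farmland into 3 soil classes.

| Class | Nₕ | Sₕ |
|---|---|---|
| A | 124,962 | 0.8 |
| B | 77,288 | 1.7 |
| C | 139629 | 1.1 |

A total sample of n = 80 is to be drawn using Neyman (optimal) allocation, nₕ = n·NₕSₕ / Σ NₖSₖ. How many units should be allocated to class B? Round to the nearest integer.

27

A: NₕSₕ = 124962·0.8 = 99969.6
B: NₕSₕ = 77288·1.7 = 131389.6
C: NₕSₕ = 139629·1.1 = 153591.9
Σ NₕSₕ = 384951.1.
n_B = 80·131389.6/384951.1 = 27.305... → 27.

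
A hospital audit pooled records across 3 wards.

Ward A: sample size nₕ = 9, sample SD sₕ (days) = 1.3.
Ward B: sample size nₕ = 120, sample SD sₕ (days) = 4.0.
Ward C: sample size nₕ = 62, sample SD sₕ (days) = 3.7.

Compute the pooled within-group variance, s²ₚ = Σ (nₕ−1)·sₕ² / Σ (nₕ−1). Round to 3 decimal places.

14.642

Degrees of freedom: 8 + 119 + 61 = 188.
Σ(nₕ−1)sₕ² = 8·1.69 + 119·16 + 61·13.69 = 2752.61.
s²ₚ = 2752.61 / 188 = 14.64154... → 14.642.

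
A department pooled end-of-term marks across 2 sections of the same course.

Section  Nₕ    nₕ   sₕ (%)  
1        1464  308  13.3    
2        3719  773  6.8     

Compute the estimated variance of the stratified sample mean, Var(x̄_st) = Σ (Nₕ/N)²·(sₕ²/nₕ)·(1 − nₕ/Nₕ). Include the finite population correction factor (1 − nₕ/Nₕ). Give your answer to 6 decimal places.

0.060579

N = 5183. Term for each stratum: Wₕ²sₕ²/nₕ·(1−nₕ/Nₕ).
Var(x̄_st) = 0.036181708 + 0.024396911 = 0.060578618 → 0.060579.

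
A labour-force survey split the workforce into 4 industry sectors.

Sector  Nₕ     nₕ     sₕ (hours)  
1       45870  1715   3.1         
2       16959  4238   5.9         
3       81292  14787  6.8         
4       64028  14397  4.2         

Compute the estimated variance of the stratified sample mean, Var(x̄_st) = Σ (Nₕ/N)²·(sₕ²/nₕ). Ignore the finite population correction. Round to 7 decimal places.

0.0009195

N = 208149; Wₕ = Nₕ/N.
sector 1: (45870/208149)²·3.1²/1715 = 0.0002721248
sector 2: (16959/208149)²·5.9²/4238 = 0.0000545249
sector 3: (81292/208149)²·6.8²/14787 = 0.0004769630
sector 4: (64028/208149)²·4.2²/14397 = 0.0001159359
Sum = 0.0009195486 → 0.0009195.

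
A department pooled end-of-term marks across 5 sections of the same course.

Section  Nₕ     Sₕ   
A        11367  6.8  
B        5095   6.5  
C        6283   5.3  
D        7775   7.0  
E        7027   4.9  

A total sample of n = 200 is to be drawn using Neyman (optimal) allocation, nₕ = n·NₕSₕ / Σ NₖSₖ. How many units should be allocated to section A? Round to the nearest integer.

66

A: NₕSₕ = 11367·6.8 = 77295.6
B: NₕSₕ = 5095·6.5 = 33117.5
C: NₕSₕ = 6283·5.3 = 33299.9
D: NₕSₕ = 7775·7.0 = 54425
E: NₕSₕ = 7027·4.9 = 34432.3
Σ NₕSₕ = 232570.3.
n_A = 200·77295.6/232570.3 = 66.471... → 66.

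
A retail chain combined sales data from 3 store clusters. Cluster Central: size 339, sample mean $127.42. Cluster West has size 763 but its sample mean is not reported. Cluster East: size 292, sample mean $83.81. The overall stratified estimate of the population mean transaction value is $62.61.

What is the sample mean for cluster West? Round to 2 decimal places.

Σ Nₕx̄ₕ = N·μ, so 763·x̄_West = 1394·62.61 − (339·127.42 + 292·83.81).
= 87278.34 − 67667.9 = 19610.44.
x̄_West = 19610.44 / 763 = 25.7018... → 25.70.

25.70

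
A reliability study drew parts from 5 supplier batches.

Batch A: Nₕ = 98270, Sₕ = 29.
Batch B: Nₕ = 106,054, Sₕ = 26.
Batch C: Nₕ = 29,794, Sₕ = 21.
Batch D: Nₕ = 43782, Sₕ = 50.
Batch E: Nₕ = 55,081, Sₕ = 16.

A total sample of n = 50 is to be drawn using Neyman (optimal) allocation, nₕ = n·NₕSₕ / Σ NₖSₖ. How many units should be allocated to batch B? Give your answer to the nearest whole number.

15

Σ NₕSₕ = 98270·29 + 106054·26 + 29794·21 + 43782·50 + 55081·16 = 9303304.
Share for B: 2757404/9303304 = 0.29639.
n_B = 50 × 0.29639 = 14.819... → 15.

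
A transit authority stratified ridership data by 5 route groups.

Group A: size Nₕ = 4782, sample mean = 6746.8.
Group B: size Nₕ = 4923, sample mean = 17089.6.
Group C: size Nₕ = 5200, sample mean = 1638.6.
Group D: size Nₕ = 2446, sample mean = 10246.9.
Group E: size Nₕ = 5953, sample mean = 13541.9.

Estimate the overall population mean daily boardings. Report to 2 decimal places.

N = 4782 + 4923 + 5200 + 2446 + 5953 = 23304.
The stratified mean weights each stratum mean by its population share Nₕ/N.
Σ Nₕx̄ₕ = 4782·6746.8 + 4923·17089.6 + 5200·1638.6 + 2446·10246.9 + 5953·13541.9 = 32263197.6 + 84132100.8 + 8520720 + 25063917.4 + 80614930.7 = 230594866.5.
Divide by N: 230594866.5 / 23304 = 9895.0767... → 9895.08.

9895.08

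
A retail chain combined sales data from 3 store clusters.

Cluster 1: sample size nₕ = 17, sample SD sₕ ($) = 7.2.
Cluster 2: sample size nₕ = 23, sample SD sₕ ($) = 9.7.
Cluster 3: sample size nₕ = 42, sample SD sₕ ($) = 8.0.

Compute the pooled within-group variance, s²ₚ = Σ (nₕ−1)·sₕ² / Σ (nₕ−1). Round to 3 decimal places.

Degrees of freedom: 16 + 22 + 41 = 79.
Σ(nₕ−1)sₕ² = 16·51.84 + 22·94.09 + 41·64 = 5523.42.
s²ₚ = 5523.42 / 79 = 69.91671... → 69.917.

69.917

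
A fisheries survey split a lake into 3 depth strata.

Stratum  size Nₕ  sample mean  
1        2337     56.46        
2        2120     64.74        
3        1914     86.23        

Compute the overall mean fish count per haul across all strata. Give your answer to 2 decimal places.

68.16

N = 2337 + 2120 + 1914 = 6371.
Weight each subgroup mean by Nₕ/N and sum.
Σ Nₕx̄ₕ = 2337·56.46 + 2120·64.74 + 1914·86.23 = 131947.02 + 137248.8 + 165044.22 = 434240.04.
Divide by N: 434240.04 / 6371 = 68.1589... → 68.16.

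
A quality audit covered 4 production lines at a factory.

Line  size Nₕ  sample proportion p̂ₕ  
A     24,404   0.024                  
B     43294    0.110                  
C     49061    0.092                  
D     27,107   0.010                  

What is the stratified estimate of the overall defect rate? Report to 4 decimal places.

N = 24404 + 43294 + 49061 + 27107 = 143866.
Overall proportion = Σ (Nₕ/N)·p̂ₕ.
Σ Nₕp̂ₕ = 585.696 + 4762.34 + 4513.612 + 271.07 = 10132.718.
10132.718 / 143866 = 0.070432... → 0.0704.

0.0704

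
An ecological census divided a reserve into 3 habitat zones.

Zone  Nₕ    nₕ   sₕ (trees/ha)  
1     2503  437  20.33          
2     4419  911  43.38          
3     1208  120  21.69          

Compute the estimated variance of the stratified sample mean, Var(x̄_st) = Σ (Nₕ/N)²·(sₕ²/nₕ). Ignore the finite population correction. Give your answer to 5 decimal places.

N = 8130. Term for each stratum: Wₕ²sₕ²/nₕ.
Var(x̄_st) = 0.08964662 + 0.61027788 + 0.08655470 = 0.78647920 → 0.78648.

0.78648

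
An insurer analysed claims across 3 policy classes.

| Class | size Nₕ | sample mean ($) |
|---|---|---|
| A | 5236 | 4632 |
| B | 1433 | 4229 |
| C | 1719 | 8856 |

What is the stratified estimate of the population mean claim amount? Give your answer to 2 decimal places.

N = 8388; weights Wₕ = Nₕ/N = (0.6242, 0.1708, 0.2049).
x̄_st = Σ Wₕ·x̄ₕ = 0.6242·4632 + 0.1708·4229 + 0.2049·8856 ≈ 5428.7998...
→ 5428.80.

5428.80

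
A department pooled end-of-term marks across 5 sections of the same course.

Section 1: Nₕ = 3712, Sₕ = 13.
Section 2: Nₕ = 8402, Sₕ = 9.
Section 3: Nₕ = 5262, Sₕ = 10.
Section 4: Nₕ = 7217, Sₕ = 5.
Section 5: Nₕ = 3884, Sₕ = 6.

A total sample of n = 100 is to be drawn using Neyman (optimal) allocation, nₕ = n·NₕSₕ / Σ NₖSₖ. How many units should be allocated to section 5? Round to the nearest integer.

Σ NₕSₕ = 3712·13 + 8402·9 + 5262·10 + 7217·5 + 3884·6 = 235883.
Share for 5: 23304/235883 = 0.09879.
n_5 = 100 × 0.09879 = 9.879... → 10.

10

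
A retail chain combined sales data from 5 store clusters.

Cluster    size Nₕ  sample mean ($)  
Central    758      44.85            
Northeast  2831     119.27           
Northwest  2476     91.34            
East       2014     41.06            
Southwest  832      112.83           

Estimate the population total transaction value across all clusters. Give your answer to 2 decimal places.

Central: 758·44.85 = 33996.3
Northeast: 2831·119.27 = 337653.37
Northwest: 2476·91.34 = 226157.84
East: 2014·41.06 = 82694.84
Southwest: 832·112.83 = 93874.56
τ̂ = Σ Nₕx̄ₕ = 774376.91.

774376.91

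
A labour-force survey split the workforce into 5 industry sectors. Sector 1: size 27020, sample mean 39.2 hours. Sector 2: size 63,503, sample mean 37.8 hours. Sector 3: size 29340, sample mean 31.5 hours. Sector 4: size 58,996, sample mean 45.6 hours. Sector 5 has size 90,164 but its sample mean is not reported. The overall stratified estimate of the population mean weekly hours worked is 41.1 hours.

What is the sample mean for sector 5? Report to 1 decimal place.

44.2

N = 27020 + 63503 + 29340 + 58996 + 90164 = 269023.
Overall total = μ·N = 41.1·269023 = 11056845.3.
Subtract the known strata: 27020·39.2 + 63503·37.8 + 29340·31.5 + 58996·45.6 = 7074025.
Remaining total for sector 5: 11056845.3 − 7074025 = 3982820.3.
Divide by its size: 3982820.3 / 90164 = 44.173... → 44.2.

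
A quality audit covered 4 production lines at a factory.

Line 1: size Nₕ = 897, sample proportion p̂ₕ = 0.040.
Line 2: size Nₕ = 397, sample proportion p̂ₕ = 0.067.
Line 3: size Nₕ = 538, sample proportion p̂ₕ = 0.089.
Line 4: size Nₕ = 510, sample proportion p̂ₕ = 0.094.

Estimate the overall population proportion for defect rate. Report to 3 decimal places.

N = 897 + 397 + 538 + 510 = 2342.
Overall proportion = Σ (Nₕ/N)·p̂ₕ.
Σ Nₕp̂ₕ = 35.88 + 26.599 + 47.882 + 47.94 = 158.301.
158.301 / 2342 = 0.06759... → 0.068.

0.068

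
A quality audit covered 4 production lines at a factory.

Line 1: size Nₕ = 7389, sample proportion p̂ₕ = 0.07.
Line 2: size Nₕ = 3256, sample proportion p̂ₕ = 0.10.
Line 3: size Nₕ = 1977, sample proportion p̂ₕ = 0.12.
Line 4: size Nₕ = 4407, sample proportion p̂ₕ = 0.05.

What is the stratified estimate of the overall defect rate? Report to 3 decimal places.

Wₕ = Nₕ/N with N = 17029: 0.4339, 0.1912, 0.1161, 0.2588.
p̂_st = 0.4339·0.07 + 0.1912·0.10 + 0.1161·0.12 + 0.2588·0.05 ≈ 0.07637... → 0.076.

0.076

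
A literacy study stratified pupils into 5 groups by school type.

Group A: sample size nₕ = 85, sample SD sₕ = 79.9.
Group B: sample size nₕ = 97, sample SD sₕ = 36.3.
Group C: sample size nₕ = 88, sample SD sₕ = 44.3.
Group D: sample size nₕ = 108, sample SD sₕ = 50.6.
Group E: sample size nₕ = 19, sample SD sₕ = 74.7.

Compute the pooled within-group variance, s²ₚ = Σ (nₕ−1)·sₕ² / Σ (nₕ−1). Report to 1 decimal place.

A: (85−1)·79.9² = 84·6384.01 = 536256.84
B: (97−1)·36.3² = 96·1317.69 = 126498.24
C: (88−1)·44.3² = 87·1962.49 = 170736.63
D: (108−1)·50.6² = 107·2560.36 = 273958.52
E: (19−1)·74.7² = 18·5580.09 = 100441.62
Numerator = 1207891.85; denominator = Σ(nₕ−1) = 392.
s²ₚ = 1207891.85/392 = 3081.357... → 3081.4.

3081.4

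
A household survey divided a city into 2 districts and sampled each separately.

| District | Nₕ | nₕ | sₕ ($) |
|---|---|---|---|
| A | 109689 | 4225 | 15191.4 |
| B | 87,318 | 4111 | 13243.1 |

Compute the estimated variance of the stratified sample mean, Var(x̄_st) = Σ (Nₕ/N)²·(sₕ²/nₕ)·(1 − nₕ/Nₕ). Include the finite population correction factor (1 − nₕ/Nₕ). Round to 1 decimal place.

24266.7

N = 197007; Wₕ = Nₕ/N.
district A: (109689/197007)²·15191.4²/4225·(1 − 4225/109689) = 16280.6930
district B: (87318/197007)²·13243.1²/4111·(1 − 4111/87318) = 7986.0526
Sum = 24266.7456 → 24266.7.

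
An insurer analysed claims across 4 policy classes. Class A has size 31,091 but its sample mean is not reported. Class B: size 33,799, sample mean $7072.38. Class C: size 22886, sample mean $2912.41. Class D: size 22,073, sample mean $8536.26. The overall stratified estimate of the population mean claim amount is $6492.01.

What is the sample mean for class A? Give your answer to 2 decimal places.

Σ Nₕx̄ₕ = N·μ, so 31091·x̄_A = 109849·6492.01 − (33799·7072.38 + 22886·2912.41 + 22073·8536.26).
= 713140806.49 − 494113653.86 = 219027152.63.
x̄_A = 219027152.63 / 31091 = 7044.7124... → 7044.71.

7044.71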